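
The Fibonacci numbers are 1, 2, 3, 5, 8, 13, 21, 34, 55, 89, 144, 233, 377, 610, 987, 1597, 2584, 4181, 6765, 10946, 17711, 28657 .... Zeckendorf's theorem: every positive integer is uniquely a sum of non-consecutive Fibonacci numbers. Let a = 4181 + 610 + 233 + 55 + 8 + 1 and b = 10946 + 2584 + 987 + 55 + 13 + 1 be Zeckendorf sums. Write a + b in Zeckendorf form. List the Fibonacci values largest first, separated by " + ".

17711 + 1597 + 233 + 89 + 34 + 8 + 2

The two numbers are 5088 and 14586, so their sum is 19674.
Greedily peel off the largest Fibonacci term at each step:
17711 ≤ 19674 < 28657, so take 17711; remainder 1963
1597 ≤ 1963 < 2584, so take 1597; remainder 366
233 ≤ 366 < 377, so take 233; remainder 133
89 ≤ 133 < 144, so take 89; remainder 44
34 ≤ 44 < 55, so take 34; remainder 10
8 ≤ 10 < 13, so take 8; remainder 2
2 ≤ 2 < 3, so take 2; remainder 0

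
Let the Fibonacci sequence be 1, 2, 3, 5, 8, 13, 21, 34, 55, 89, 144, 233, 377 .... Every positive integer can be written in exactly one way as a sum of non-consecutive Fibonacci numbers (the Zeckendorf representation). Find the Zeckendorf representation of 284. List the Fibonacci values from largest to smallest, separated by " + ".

take 233 (≤ 284); 284 − 233 = 51
take 34 (≤ 51); 51 − 34 = 17
take 13 (≤ 17); 17 − 13 = 4
take 3 (≤ 4); 4 − 3 = 1
take 1 (≤ 1); 1 − 1 = 0
So 284 = 233 + 34 + 13 + 3 + 1, with no two terms consecutive in the sequence.

233 + 34 + 13 + 3 + 1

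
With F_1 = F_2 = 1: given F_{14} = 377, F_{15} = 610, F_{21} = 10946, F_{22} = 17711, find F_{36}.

14930352

By the addition formula F_{m+n} = F_m F_{n+1} + F_{m−1} F_n with m=22, n=14: F_{36} = 17711·610 + 10946·377 = 10803710 + 4126642 = 14930352.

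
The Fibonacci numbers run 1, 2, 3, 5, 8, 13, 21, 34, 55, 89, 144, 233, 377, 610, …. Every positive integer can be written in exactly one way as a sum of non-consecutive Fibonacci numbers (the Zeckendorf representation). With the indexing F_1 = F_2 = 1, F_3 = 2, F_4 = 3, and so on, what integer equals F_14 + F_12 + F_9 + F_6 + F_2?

F_14 + F_12 + F_9 + F_6 + F_2 = 377 + 144 + 34 + 8 + 1 = 564.

564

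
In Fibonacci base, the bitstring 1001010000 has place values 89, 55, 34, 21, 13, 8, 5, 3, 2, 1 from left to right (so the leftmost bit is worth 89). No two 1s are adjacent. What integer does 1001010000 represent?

Summing the place values of the 1 bits: 89 + 21 + 8 = 118.

118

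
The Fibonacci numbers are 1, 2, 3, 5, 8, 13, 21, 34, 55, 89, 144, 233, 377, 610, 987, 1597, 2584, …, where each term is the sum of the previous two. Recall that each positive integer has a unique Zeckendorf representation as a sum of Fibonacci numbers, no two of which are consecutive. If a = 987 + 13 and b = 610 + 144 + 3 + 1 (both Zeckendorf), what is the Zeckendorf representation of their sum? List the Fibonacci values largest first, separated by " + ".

1597 + 144 + 13 + 3 + 1

The two numbers are 1000 and 758, so their sum is 1758.
Repeatedly subtract the largest Fibonacci number that fits:
take 1597 (≤ 1758); 1758 − 1597 = 161
take 144 (≤ 161); 161 − 144 = 17
take 13 (≤ 17); 17 − 13 = 4
take 3 (≤ 4); 4 − 3 = 1
take 1 (≤ 1); 1 − 1 = 0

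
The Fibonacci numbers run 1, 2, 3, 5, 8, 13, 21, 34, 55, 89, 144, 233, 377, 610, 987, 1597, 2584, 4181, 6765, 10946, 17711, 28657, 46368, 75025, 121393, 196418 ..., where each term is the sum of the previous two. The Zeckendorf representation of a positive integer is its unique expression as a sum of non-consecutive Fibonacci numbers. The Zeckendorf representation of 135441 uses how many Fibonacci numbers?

8

take 121393 (≤ 135441); 135441 − 121393 = 14048
take 10946 (≤ 14048); 14048 − 10946 = 3102
take 2584 (≤ 3102); 3102 − 2584 = 518
take 377 (≤ 518); 518 − 377 = 141
take 89 (≤ 141); 141 − 89 = 52
take 34 (≤ 52); 52 − 34 = 18
take 13 (≤ 18); 18 − 13 = 5
take 5 (≤ 5); 5 − 5 = 0
135441 = 121393 + 10946 + 2584 + 377 + 89 + 34 + 13 + 5, which has 8 terms.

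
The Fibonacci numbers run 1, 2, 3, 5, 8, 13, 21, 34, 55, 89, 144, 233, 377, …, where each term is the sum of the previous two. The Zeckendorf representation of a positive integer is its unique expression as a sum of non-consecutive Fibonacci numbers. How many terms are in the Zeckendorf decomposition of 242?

largest Fibonacci ≤ 242 is 233; 242 − 233 = 9
largest Fibonacci ≤ 9 is 8; 9 − 8 = 1
largest Fibonacci ≤ 1 is 1; 1 − 1 = 0
242 = 233 + 8 + 1, which has 3 terms.

3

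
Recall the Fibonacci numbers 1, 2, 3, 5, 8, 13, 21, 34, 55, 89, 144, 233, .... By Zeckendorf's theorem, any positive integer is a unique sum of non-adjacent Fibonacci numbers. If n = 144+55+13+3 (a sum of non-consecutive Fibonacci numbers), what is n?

144+55+13+3 = 215.

215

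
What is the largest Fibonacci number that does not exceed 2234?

1597

1597 ≤ 2234 < 2584, so the largest Fibonacci number not exceeding 2234 is 1597.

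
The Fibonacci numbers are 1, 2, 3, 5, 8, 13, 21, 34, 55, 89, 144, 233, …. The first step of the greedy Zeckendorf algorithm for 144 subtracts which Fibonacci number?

144

144 ≤ 144 < 233, so the largest Fibonacci number not exceeding 144 is 144.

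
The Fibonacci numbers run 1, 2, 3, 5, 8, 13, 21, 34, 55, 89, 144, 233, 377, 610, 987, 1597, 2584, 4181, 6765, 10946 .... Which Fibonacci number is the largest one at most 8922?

6765 ≤ 8922 < 10946, so the largest Fibonacci number not exceeding 8922 is 6765.

6765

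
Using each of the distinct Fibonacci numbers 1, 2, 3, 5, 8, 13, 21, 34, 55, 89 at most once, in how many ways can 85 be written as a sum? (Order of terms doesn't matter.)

Starting from the Zeckendorf form and repeatedly splitting a term F_k into F_{k−1} + F_{k−2} (when neither is already used) reaches every representation.
85 = 55+21+8+1 = 55+21+5+3+1 = 55+13+8+5+3+1 = 34+21+13+8+5+3+1 — 4 representations.

4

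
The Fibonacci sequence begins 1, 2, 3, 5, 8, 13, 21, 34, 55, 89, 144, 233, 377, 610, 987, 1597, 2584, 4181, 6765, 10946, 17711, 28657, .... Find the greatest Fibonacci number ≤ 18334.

17711 ≤ 18334 < 28657, so the largest Fibonacci number not exceeding 18334 is 17711.

17711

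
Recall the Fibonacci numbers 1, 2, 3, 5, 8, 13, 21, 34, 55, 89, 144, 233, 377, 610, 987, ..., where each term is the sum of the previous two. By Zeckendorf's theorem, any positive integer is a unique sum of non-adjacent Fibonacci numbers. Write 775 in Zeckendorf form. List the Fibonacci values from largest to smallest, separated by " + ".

610 + 144 + 21

Greedily peel off the largest Fibonacci term at each step:
take 610 (≤ 775); 775 − 610 = 165
take 144 (≤ 165); 165 − 144 = 21
take 21 (≤ 21); 21 − 21 = 0
So 775 = 610 + 144 + 21, with no two terms consecutive in the sequence.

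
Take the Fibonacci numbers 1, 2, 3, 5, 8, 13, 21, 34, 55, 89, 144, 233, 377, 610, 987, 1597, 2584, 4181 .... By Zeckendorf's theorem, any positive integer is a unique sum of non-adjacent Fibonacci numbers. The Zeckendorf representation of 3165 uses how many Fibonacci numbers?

5

Greedily peel off the largest Fibonacci term at each step:
subtract 2584 from 3165: 581 remains
subtract 377 from 581: 204 remains
subtract 144 from 204: 60 remains
subtract 55 from 60: 5 remains
subtract 5 from 5: 0 remains
3165 = 2584 + 377 + 144 + 55 + 5, which has 5 terms.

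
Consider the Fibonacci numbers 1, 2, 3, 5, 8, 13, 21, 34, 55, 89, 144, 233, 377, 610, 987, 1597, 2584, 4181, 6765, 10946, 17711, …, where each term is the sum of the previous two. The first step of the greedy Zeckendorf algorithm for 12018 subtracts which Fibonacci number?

10946

10946 ≤ 12018 < 17711, so the largest Fibonacci number not exceeding 12018 is 10946.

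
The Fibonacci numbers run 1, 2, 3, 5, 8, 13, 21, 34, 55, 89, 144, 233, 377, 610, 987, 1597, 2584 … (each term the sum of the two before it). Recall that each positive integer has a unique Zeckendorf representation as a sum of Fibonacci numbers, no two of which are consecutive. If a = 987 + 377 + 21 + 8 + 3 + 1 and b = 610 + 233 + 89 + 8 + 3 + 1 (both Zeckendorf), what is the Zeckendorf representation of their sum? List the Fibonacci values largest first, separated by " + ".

1597 + 610 + 89 + 34 + 8 + 3

The two numbers are 1397 and 944, so their sum is 2341.
Greedily peel off the largest Fibonacci term at each step:
1597 ≤ 2341 < 2584, so take 1597; remainder 744
610 ≤ 744 < 987, so take 610; remainder 134
89 ≤ 134 < 144, so take 89; remainder 45
34 ≤ 45 < 55, so take 34; remainder 11
8 ≤ 11 < 13, so take 8; remainder 3
3 ≤ 3 < 5, so take 3; remainder 0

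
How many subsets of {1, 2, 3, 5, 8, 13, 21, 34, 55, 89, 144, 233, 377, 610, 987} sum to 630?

Starting from the Zeckendorf form and repeatedly splitting a term F_k into F_{k−1} + F_{k−2} (when neither is already used) reaches every representation.
630 = 610+13+5+2 = 377+233+13+5+2 = 377+144+89+13+5+2 = 377+144+55+34+13+5+2 — 4 representations.

4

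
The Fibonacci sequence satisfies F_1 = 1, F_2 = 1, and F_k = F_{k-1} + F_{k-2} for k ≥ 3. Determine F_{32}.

Iterating the recurrence up to F_{27} = 196418 and F_{26} = 121393:
F_{28} = F_{27} + F_{26} = 196418 + 121393 = 317811
F_{29} = F_{28} + F_{27} = 317811 + 196418 = 514229
F_{30} = F_{29} + F_{28} = 514229 + 317811 = 832040
F_{31} = F_{30} + F_{29} = 832040 + 514229 = 1346269
F_{32} = F_{31} + F_{30} = 1346269 + 832040 = 2178309

2178309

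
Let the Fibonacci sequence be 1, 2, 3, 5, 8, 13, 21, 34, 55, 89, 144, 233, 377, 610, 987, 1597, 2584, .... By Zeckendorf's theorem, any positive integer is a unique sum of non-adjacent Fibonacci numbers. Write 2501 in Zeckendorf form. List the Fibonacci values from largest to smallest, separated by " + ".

Greedily peel off the largest Fibonacci term at each step:
subtract 1597 from 2501: 904 remains
subtract 610 from 904: 294 remains
subtract 233 from 294: 61 remains
subtract 55 from 61: 6 remains
subtract 5 from 6: 1 remains
subtract 1 from 1: 0 remains
So 2501 = 1597 + 610 + 233 + 55 + 5 + 1, with no two terms consecutive in the sequence.

1597 + 610 + 233 + 55 + 5 + 1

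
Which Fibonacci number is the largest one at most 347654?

317811

317811 ≤ 347654 < 514229, so the largest Fibonacci number not exceeding 347654 is 317811.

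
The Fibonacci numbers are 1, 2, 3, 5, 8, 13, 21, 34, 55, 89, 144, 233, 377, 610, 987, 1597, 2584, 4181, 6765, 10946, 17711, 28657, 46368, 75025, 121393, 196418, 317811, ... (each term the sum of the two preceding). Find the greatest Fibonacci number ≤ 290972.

196418

196418 ≤ 290972 < 317811, so the largest Fibonacci number not exceeding 290972 is 196418.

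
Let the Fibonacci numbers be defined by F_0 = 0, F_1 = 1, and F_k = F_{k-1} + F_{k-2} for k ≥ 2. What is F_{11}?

Iterating the recurrence up to F_{7} = 13 and F_{6} = 8:
F_{8} = F_{7} + F_{6} = 13 + 8 = 21
F_{9} = F_{8} + F_{7} = 21 + 13 = 34
F_{10} = F_{9} + F_{8} = 34 + 21 = 55
F_{11} = F_{10} + F_{9} = 55 + 34 = 89

89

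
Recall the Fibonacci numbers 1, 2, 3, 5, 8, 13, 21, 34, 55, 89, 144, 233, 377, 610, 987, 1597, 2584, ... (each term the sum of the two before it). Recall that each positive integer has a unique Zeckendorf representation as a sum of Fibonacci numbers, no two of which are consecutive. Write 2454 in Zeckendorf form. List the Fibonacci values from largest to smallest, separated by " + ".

1597 + 610 + 233 + 13 + 1

Greedily peel off the largest Fibonacci term at each step:
subtract 1597 from 2454: 857 remains
subtract 610 from 857: 247 remains
subtract 233 from 247: 14 remains
subtract 13 from 14: 1 remains
subtract 1 from 1: 0 remains
So 2454 = 1597 + 610 + 233 + 13 + 1, with no two terms consecutive in the sequence.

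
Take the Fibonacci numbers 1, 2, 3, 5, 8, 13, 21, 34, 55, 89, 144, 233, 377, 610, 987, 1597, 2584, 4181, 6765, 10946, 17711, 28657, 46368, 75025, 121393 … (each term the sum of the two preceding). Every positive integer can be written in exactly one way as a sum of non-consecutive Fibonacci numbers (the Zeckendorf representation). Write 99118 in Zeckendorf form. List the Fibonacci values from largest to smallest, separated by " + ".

99118 − 75025 = 24093
24093 − 17711 = 6382
6382 − 4181 = 2201
2201 − 1597 = 604
604 − 377 = 227
227 − 144 = 83
83 − 55 = 28
28 − 21 = 7
7 − 5 = 2
2 − 2 = 0
So 99118 = 75025 + 17711 + 4181 + 1597 + 377 + 144 + 55 + 21 + 5 + 2, with no two terms consecutive in the sequence.

75025 + 17711 + 4181 + 1597 + 377 + 144 + 55 + 21 + 5 + 2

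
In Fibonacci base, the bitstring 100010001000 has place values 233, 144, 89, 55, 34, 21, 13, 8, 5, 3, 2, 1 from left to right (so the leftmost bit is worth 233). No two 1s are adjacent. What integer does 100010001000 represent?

Summing the place values of the 1 bits: 233 + 34 + 5 = 272.

272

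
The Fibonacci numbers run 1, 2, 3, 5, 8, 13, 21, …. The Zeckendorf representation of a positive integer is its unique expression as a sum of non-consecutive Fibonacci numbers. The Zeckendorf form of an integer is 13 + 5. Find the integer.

18

13 + 5 = 18.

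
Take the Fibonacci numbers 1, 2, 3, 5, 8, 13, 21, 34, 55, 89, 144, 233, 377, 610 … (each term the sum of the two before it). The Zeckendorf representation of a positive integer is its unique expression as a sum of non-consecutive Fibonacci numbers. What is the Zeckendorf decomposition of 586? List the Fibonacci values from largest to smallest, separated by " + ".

Repeatedly subtract the largest Fibonacci number that fits:
largest Fibonacci ≤ 586 is 377; 586 − 377 = 209
largest Fibonacci ≤ 209 is 144; 209 − 144 = 65
largest Fibonacci ≤ 65 is 55; 65 − 55 = 10
largest Fibonacci ≤ 10 is 8; 10 − 8 = 2
largest Fibonacci ≤ 2 is 2; 2 − 2 = 0
So 586 = 377 + 144 + 55 + 8 + 2, with no two terms consecutive in the sequence.

377 + 144 + 55 + 8 + 2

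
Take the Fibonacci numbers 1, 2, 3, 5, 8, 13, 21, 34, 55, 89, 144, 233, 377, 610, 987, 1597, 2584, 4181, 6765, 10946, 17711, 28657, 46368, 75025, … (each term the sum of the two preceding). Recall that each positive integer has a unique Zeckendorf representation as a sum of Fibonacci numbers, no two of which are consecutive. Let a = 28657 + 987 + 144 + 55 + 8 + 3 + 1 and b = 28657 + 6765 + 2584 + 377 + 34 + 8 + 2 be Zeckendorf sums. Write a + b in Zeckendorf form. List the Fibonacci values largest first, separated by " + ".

46368 + 17711 + 4181 + 21 + 1

The two numbers are 29855 and 38427, so their sum is 68282.
Greedily peel off the largest Fibonacci term at each step:
largest Fibonacci ≤ 68282 is 46368; 68282 − 46368 = 21914
largest Fibonacci ≤ 21914 is 17711; 21914 − 17711 = 4203
largest Fibonacci ≤ 4203 is 4181; 4203 − 4181 = 22
largest Fibonacci ≤ 22 is 21; 22 − 21 = 1
largest Fibonacci ≤ 1 is 1; 1 − 1 = 0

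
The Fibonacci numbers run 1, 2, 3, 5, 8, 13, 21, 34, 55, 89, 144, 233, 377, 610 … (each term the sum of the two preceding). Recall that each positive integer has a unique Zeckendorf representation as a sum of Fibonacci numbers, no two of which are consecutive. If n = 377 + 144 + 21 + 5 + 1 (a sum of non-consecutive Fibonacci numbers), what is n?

548

377 + 144 + 21 + 5 + 1 = 548.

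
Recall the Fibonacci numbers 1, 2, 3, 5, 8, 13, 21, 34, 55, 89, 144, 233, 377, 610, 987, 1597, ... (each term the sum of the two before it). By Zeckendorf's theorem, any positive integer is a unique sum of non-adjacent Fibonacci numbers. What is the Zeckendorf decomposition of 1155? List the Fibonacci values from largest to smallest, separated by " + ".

987 + 144 + 21 + 3

largest Fibonacci ≤ 1155 is 987; 1155 − 987 = 168
largest Fibonacci ≤ 168 is 144; 168 − 144 = 24
largest Fibonacci ≤ 24 is 21; 24 − 21 = 3
largest Fibonacci ≤ 3 is 3; 3 − 3 = 0
So 1155 = 987 + 144 + 21 + 3, with no two terms consecutive in the sequence.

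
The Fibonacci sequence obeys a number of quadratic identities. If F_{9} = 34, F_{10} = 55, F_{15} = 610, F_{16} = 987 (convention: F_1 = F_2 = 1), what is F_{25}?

By the addition formula F_{m+n} = F_m F_{n+1} + F_{m−1} F_n with m=10, n=15: F_{25} = 55·987 + 34·610 = 54285 + 20740 = 75025.

75025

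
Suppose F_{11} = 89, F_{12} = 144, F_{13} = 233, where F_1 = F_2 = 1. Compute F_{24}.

By the addition formula F_{m+n} = F_m F_{n+1} + F_{m−1} F_n with m=12, n=12: F_{24} = 144·233 + 89·144 = 33552 + 12816 = 46368.

46368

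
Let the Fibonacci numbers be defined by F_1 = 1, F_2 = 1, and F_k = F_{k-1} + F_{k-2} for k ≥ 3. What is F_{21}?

Iterating the recurrence up to F_{15} = 610 and F_{14} = 377:
F_{16} = F_{15} + F_{14} = 610 + 377 = 987
F_{17} = F_{16} + F_{15} = 987 + 610 = 1597
F_{18} = F_{17} + F_{16} = 1597 + 987 = 2584
F_{19} = F_{18} + F_{17} = 2584 + 1597 = 4181
F_{20} = F_{19} + F_{18} = 4181 + 2584 = 6765
F_{21} = F_{20} + F_{19} = 6765 + 4181 = 10946

10946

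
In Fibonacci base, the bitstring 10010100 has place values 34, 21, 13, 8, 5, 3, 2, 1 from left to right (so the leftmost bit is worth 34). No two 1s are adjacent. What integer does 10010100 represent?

45

Summing the place values of the 1 bits: 34 + 8 + 3 = 45.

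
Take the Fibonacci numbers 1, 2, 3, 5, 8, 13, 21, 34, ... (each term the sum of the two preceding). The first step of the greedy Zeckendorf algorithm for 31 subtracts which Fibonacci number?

21

21 ≤ 31 < 34, so the largest Fibonacci number not exceeding 31 is 21.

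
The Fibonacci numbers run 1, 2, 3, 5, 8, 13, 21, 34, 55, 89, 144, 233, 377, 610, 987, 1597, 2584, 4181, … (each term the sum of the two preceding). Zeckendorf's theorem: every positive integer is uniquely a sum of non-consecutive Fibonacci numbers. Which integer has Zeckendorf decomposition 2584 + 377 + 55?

3016

2584 + 377 + 55 = 3016.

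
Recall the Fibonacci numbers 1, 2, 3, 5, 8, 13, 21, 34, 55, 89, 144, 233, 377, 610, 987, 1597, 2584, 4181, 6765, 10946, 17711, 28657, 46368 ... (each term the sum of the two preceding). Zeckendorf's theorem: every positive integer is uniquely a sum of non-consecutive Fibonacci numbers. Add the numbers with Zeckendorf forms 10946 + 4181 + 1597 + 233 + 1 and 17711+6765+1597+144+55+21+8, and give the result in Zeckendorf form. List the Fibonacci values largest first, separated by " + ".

28657 + 10946 + 2584 + 987 + 55 + 21 + 8 + 1

The two numbers are 16958 and 26301, so their sum is 43259.
largest Fibonacci ≤ 43259 is 28657; 43259 − 28657 = 14602
largest Fibonacci ≤ 14602 is 10946; 14602 − 10946 = 3656
largest Fibonacci ≤ 3656 is 2584; 3656 − 2584 = 1072
largest Fibonacci ≤ 1072 is 987; 1072 − 987 = 85
largest Fibonacci ≤ 85 is 55; 85 − 55 = 30
largest Fibonacci ≤ 30 is 21; 30 − 21 = 9
largest Fibonacci ≤ 9 is 8; 9 − 8 = 1
largest Fibonacci ≤ 1 is 1; 1 − 1 = 0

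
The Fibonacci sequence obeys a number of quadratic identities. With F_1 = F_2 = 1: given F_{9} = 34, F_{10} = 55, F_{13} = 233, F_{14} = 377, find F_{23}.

28657

By the addition formula F_{m+n} = F_m F_{n+1} + F_{m−1} F_n with m=14, n=9: F_{23} = 377·55 + 233·34 = 20735 + 7922 = 28657.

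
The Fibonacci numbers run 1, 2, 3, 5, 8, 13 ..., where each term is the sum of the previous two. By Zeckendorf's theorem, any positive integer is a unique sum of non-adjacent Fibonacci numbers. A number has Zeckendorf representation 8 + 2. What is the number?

8 + 2 = 10.

10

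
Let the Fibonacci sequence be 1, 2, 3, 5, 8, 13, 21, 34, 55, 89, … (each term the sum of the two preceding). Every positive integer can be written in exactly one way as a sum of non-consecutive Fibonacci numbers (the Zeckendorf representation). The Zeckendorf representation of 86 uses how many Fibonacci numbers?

86: greatest Fibonacci not exceeding it is 55, leaving 31
31: greatest Fibonacci not exceeding it is 21, leaving 10
10: greatest Fibonacci not exceeding it is 8, leaving 2
2: greatest Fibonacci not exceeding it is 2, leaving 0
86 = 55 + 21 + 8 + 2, which has 4 terms.

4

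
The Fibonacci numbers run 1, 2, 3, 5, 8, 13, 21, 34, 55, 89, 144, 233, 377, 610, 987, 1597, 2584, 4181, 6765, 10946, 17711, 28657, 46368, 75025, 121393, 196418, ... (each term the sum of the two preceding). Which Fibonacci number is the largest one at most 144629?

121393

121393 ≤ 144629 < 196418, so the largest Fibonacci number not exceeding 144629 is 121393.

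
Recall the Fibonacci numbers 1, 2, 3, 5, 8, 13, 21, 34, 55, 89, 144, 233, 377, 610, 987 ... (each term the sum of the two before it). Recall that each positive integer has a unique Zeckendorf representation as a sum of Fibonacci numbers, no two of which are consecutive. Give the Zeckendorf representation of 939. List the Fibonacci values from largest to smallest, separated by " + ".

Greedily peel off the largest Fibonacci term at each step:
largest Fibonacci ≤ 939 is 610; 939 − 610 = 329
largest Fibonacci ≤ 329 is 233; 329 − 233 = 96
largest Fibonacci ≤ 96 is 89; 96 − 89 = 7
largest Fibonacci ≤ 7 is 5; 7 − 5 = 2
largest Fibonacci ≤ 2 is 2; 2 − 2 = 0
So 939 = 610 + 233 + 89 + 5 + 2, with no two terms consecutive in the sequence.

610 + 233 + 89 + 5 + 2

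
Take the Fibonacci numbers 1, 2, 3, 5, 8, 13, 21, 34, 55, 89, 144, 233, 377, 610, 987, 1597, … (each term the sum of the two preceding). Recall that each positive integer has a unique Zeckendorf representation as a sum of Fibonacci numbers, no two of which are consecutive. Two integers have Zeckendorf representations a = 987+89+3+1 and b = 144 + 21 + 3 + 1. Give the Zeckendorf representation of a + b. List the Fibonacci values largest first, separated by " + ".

987 + 233 + 21 + 8

The two numbers are 1080 and 169, so their sum is 1249.
1249: greatest Fibonacci not exceeding it is 987, leaving 262
262: greatest Fibonacci not exceeding it is 233, leaving 29
29: greatest Fibonacci not exceeding it is 21, leaving 8
8: greatest Fibonacci not exceeding it is 8, leaving 0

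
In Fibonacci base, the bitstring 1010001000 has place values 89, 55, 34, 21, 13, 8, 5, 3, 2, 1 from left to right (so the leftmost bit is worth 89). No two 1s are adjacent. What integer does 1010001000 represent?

Summing the place values of the 1 bits: 89 + 34 + 5 = 128.

128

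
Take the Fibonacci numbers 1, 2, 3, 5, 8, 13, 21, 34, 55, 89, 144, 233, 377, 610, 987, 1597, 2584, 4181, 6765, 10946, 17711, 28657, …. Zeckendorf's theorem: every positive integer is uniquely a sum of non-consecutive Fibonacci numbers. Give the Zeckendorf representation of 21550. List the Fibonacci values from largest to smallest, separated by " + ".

21550: greatest Fibonacci not exceeding it is 17711, leaving 3839
3839: greatest Fibonacci not exceeding it is 2584, leaving 1255
1255: greatest Fibonacci not exceeding it is 987, leaving 268
268: greatest Fibonacci not exceeding it is 233, leaving 35
35: greatest Fibonacci not exceeding it is 34, leaving 1
1: greatest Fibonacci not exceeding it is 1, leaving 0
So 21550 = 17711 + 2584 + 987 + 233 + 34 + 1, with no two terms consecutive in the sequence.

17711 + 2584 + 987 + 233 + 34 + 1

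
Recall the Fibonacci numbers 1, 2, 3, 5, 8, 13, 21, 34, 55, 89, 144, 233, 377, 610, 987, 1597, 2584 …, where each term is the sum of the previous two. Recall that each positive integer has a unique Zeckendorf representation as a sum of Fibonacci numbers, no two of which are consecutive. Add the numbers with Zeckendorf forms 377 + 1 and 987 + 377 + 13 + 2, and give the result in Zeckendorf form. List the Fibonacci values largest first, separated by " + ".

1597 + 144 + 13 + 3

The two numbers are 378 and 1379, so their sum is 1757.
Greedily peel off the largest Fibonacci term at each step:
subtract 1597 from 1757: 160 remains
subtract 144 from 160: 16 remains
subtract 13 from 16: 3 remains
subtract 3 from 3: 0 remains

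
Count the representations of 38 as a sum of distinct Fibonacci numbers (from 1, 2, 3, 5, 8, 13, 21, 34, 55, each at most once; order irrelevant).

Each representation comes from the Zeckendorf form by replacing some F_k with F_{k−1} + F_{k−2} where possible.
38 = 34+3+1 = 21+13+3+1 = 21+8+5+3+1 — 3 representations.

3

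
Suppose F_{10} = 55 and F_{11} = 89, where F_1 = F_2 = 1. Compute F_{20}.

6765

By the doubling identity F_{2k} = F_k(2F_{k+1} − F_k): F_{20} = 55·(2·89 − 55) = 55·123 = 6765.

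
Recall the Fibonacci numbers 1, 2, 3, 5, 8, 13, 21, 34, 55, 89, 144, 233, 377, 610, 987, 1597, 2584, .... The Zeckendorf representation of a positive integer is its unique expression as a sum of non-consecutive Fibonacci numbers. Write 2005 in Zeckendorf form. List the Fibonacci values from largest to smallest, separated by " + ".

Repeatedly subtract the largest Fibonacci number that fits:
largest Fibonacci ≤ 2005 is 1597; 2005 − 1597 = 408
largest Fibonacci ≤ 408 is 377; 408 − 377 = 31
largest Fibonacci ≤ 31 is 21; 31 − 21 = 10
largest Fibonacci ≤ 10 is 8; 10 − 8 = 2
largest Fibonacci ≤ 2 is 2; 2 − 2 = 0
So 2005 = 1597 + 377 + 21 + 8 + 2, with no two terms consecutive in the sequence.

1597 + 377 + 21 + 8 + 2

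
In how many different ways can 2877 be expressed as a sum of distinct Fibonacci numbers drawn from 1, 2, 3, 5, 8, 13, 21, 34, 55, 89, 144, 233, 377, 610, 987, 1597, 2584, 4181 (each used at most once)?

36

Each representation comes from the Zeckendorf form by replacing some F_k with F_{k−1} + F_{k−2} where possible.
2877 = 2584+233+55+5 = 2584+233+55+3+2 = 2584+233+34+21+5 = 2584+144+89+55+5 = … (32 more), for 36 in all.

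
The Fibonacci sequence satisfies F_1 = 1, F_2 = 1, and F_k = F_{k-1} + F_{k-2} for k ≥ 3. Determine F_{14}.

377

Iterating the recurrence up to F_{9} = 34 and F_{8} = 21:
F_{10} = F_{9} + F_{8} = 34 + 21 = 55
F_{11} = F_{10} + F_{9} = 55 + 34 = 89
F_{12} = F_{11} + F_{10} = 89 + 55 = 144
F_{13} = F_{12} + F_{11} = 144 + 89 = 233
F_{14} = F_{13} + F_{12} = 233 + 144 = 377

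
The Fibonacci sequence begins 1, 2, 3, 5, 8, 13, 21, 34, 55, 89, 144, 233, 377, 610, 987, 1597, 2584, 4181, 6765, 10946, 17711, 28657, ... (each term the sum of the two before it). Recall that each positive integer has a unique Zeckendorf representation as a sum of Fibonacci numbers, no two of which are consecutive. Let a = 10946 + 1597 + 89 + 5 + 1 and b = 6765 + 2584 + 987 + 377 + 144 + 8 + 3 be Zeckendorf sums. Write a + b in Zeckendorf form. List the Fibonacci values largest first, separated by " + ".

17711 + 4181 + 1597 + 13 + 3 + 1

The two numbers are 12638 and 10868, so their sum is 23506.
Greedy algorithm:
subtract 17711 from 23506: 5795 remains
subtract 4181 from 5795: 1614 remains
subtract 1597 from 1614: 17 remains
subtract 13 from 17: 4 remains
subtract 3 from 4: 1 remains
subtract 1 from 1: 0 remains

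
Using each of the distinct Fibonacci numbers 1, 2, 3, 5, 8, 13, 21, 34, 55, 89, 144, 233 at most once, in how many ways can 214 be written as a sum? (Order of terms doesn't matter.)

6

214 = 144+55+13+2 = 144+55+8+5+2 = 144+34+21+13+2 = … (3 more), for 6 in all.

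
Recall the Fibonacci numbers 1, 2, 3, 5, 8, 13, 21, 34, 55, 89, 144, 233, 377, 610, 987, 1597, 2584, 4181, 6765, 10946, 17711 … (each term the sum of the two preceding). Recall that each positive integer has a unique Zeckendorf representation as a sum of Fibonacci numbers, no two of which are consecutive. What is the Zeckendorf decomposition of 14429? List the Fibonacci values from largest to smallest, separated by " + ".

10946 + 2584 + 610 + 233 + 55 + 1

Greedy algorithm:
largest Fibonacci ≤ 14429 is 10946; 14429 − 10946 = 3483
largest Fibonacci ≤ 3483 is 2584; 3483 − 2584 = 899
largest Fibonacci ≤ 899 is 610; 899 − 610 = 289
largest Fibonacci ≤ 289 is 233; 289 − 233 = 56
largest Fibonacci ≤ 56 is 55; 56 − 55 = 1
largest Fibonacci ≤ 1 is 1; 1 − 1 = 0
So 14429 = 10946 + 2584 + 610 + 233 + 55 + 1, with no two terms consecutive in the sequence.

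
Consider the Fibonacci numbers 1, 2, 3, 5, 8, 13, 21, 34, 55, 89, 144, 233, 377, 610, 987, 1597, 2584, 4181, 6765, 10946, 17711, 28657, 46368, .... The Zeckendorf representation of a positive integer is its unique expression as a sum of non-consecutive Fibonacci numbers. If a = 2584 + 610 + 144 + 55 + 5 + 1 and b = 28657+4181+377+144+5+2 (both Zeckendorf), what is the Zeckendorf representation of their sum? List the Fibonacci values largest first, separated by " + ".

28657 + 6765 + 987 + 233 + 89 + 34

The two numbers are 3399 and 33366, so their sum is 36765.
take 28657 (≤ 36765); 36765 − 28657 = 8108
take 6765 (≤ 8108); 8108 − 6765 = 1343
take 987 (≤ 1343); 1343 − 987 = 356
take 233 (≤ 356); 356 − 233 = 123
take 89 (≤ 123); 123 − 89 = 34
take 34 (≤ 34); 34 − 34 = 0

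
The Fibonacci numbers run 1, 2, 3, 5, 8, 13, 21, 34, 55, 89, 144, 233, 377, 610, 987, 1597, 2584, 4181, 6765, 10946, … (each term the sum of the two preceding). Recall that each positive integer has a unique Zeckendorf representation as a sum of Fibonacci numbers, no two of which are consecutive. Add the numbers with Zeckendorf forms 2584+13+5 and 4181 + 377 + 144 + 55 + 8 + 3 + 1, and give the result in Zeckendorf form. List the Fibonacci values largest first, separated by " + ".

6765 + 377 + 144 + 55 + 21 + 8 + 1

The two numbers are 2602 and 4769, so their sum is 7371.
Repeatedly subtract the largest Fibonacci number that fits:
7371 − 6765 = 606
606 − 377 = 229
229 − 144 = 85
85 − 55 = 30
30 − 21 = 9
9 − 8 = 1
1 − 1 = 0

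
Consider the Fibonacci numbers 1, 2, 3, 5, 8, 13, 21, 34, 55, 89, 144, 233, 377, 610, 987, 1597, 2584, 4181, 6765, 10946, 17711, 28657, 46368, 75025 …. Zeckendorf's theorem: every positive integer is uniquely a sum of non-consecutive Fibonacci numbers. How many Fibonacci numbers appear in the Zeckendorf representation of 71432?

9

Greedy algorithm:
largest Fibonacci ≤ 71432 is 46368; 71432 − 46368 = 25064
largest Fibonacci ≤ 25064 is 17711; 25064 − 17711 = 7353
largest Fibonacci ≤ 7353 is 6765; 7353 − 6765 = 588
largest Fibonacci ≤ 588 is 377; 588 − 377 = 211
largest Fibonacci ≤ 211 is 144; 211 − 144 = 67
largest Fibonacci ≤ 67 is 55; 67 − 55 = 12
largest Fibonacci ≤ 12 is 8; 12 − 8 = 4
largest Fibonacci ≤ 4 is 3; 4 − 3 = 1
largest Fibonacci ≤ 1 is 1; 1 − 1 = 0
71432 = 46368 + 17711 + 6765 + 377 + 144 + 55 + 8 + 3 + 1, which has 9 terms.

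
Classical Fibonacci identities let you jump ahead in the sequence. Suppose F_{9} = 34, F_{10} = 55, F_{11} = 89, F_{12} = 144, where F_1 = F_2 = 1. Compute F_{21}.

By the addition formula F_{m+n} = F_m F_{n+1} + F_{m−1} F_n with m=10, n=11: F_{21} = 55·144 + 34·89 = 7920 + 3026 = 10946.

10946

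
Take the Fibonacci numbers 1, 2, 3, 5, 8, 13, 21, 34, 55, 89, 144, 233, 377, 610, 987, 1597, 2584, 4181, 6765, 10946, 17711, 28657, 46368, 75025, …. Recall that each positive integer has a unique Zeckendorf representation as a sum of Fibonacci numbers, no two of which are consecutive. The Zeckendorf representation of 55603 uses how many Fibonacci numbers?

8

46368 ≤ 55603 < 75025, so take 46368; remainder 9235
6765 ≤ 9235 < 10946, so take 6765; remainder 2470
1597 ≤ 2470 < 2584, so take 1597; remainder 873
610 ≤ 873 < 987, so take 610; remainder 263
233 ≤ 263 < 377, so take 233; remainder 30
21 ≤ 30 < 34, so take 21; remainder 9
8 ≤ 9 < 13, so take 8; remainder 1
1 ≤ 1 < 2, so take 1; remainder 0
55603 = 46368 + 6765 + 1597 + 610 + 233 + 21 + 8 + 1, which has 8 terms.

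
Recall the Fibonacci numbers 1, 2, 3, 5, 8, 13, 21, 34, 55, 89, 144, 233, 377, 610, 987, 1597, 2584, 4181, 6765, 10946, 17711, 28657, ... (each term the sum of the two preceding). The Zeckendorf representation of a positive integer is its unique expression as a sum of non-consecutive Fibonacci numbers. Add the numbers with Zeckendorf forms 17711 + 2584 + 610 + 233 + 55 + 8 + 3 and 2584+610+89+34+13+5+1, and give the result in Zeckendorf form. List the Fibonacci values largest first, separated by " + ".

17711 + 6765 + 55 + 8 + 1

The two numbers are 21204 and 3336, so their sum is 24540.
take 17711 (≤ 24540); 24540 − 17711 = 6829
take 6765 (≤ 6829); 6829 − 6765 = 64
take 55 (≤ 64); 64 − 55 = 9
take 8 (≤ 9); 9 − 8 = 1
take 1 (≤ 1); 1 − 1 = 0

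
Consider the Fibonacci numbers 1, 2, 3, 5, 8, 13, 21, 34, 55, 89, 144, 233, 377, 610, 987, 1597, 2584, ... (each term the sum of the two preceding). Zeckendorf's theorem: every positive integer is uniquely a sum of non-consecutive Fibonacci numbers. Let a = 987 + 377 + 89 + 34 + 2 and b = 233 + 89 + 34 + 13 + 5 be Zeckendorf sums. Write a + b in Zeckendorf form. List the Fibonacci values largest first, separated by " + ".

The two numbers are 1489 and 374, so their sum is 1863.
Greedily peel off the largest Fibonacci term at each step:
1597 ≤ 1863 < 2584, so take 1597; remainder 266
233 ≤ 266 < 377, so take 233; remainder 33
21 ≤ 33 < 34, so take 21; remainder 12
8 ≤ 12 < 13, so take 8; remainder 4
3 ≤ 4 < 5, so take 3; remainder 1
1 ≤ 1 < 2, so take 1; remainder 0

1597 + 233 + 21 + 8 + 3 + 1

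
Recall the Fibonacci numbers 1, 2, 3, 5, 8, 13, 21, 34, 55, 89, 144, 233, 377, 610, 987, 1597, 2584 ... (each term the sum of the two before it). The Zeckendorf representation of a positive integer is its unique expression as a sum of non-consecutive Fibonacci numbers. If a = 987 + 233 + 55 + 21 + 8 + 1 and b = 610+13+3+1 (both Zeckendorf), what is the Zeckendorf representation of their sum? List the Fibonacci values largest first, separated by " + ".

1597 + 233 + 89 + 13

The two numbers are 1305 and 627, so their sum is 1932.
1597 ≤ 1932 < 2584, so take 1597; remainder 335
233 ≤ 335 < 377, so take 233; remainder 102
89 ≤ 102 < 144, so take 89; remainder 13
13 ≤ 13 < 21, so take 13; remainder 0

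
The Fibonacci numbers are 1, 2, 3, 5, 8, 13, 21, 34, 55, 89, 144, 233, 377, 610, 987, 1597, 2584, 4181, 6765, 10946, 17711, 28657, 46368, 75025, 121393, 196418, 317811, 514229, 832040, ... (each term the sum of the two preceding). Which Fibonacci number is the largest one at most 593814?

514229 ≤ 593814 < 832040, so the largest Fibonacci number not exceeding 593814 is 514229.

514229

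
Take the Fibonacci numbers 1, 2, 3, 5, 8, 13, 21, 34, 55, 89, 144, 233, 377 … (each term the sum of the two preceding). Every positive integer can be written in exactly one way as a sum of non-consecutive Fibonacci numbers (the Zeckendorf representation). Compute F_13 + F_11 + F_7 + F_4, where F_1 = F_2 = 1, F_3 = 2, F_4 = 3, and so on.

F_13 + F_11 + F_7 + F_4 = 233 + 89 + 13 + 3 = 338.

338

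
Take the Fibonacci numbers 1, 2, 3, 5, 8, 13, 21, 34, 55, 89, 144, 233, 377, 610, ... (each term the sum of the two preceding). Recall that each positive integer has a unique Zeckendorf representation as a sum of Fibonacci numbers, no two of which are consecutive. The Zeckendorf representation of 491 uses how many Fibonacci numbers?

5

491: greatest Fibonacci not exceeding it is 377, leaving 114
114: greatest Fibonacci not exceeding it is 89, leaving 25
25: greatest Fibonacci not exceeding it is 21, leaving 4
4: greatest Fibonacci not exceeding it is 3, leaving 1
1: greatest Fibonacci not exceeding it is 1, leaving 0
491 = 377 + 89 + 21 + 3 + 1, which has 5 terms.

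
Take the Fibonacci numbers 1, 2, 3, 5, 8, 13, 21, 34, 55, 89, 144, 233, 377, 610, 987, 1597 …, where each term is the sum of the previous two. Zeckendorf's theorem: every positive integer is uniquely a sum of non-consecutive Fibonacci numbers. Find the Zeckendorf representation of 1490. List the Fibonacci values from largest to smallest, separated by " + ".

Repeatedly subtract the largest Fibonacci number that fits:
1490 − 987 = 503
503 − 377 = 126
126 − 89 = 37
37 − 34 = 3
3 − 3 = 0
So 1490 = 987 + 377 + 89 + 34 + 3, with no two terms consecutive in the sequence.

987 + 377 + 89 + 34 + 3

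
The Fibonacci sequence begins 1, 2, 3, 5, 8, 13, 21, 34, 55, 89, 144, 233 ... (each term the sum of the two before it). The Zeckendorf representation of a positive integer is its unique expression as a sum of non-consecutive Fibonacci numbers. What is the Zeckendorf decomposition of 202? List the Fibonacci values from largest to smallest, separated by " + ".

144 + 55 + 3

Greedily peel off the largest Fibonacci term at each step:
144 ≤ 202 < 233, so take 144; remainder 58
55 ≤ 58 < 89, so take 55; remainder 3
3 ≤ 3 < 5, so take 3; remainder 0
So 202 = 144 + 55 + 3, with no two terms consecutive in the sequence.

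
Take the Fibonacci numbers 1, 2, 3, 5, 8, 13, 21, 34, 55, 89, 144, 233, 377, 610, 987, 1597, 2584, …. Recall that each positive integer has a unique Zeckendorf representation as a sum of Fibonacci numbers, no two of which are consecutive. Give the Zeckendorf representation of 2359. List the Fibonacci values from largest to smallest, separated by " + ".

Repeatedly subtract the largest Fibonacci number that fits:
2359 − 1597 = 762
762 − 610 = 152
152 − 144 = 8
8 − 8 = 0
So 2359 = 1597 + 610 + 144 + 8, with no two terms consecutive in the sequence.

1597 + 610 + 144 + 8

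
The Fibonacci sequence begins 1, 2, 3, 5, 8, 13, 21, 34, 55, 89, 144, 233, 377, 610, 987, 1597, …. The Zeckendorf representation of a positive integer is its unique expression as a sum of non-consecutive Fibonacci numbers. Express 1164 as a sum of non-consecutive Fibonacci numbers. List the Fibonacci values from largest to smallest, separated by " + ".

987 + 144 + 21 + 8 + 3 + 1

Greedy algorithm:
1164: greatest Fibonacci not exceeding it is 987, leaving 177
177: greatest Fibonacci not exceeding it is 144, leaving 33
33: greatest Fibonacci not exceeding it is 21, leaving 12
12: greatest Fibonacci not exceeding it is 8, leaving 4
4: greatest Fibonacci not exceeding it is 3, leaving 1
1: greatest Fibonacci not exceeding it is 1, leaving 0
So 1164 = 987 + 144 + 21 + 8 + 3 + 1, with no two terms consecutive in the sequence.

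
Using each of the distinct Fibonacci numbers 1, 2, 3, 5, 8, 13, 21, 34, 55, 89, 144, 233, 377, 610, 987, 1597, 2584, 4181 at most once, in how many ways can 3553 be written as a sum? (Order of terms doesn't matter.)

Starting from the Zeckendorf form and repeatedly splitting a term F_k into F_{k−1} + F_{k−2} (when neither is already used) reaches every representation.
3553 = 2584+610+233+89+34+3 = 2584+610+233+89+34+2+1 = 2584+610+233+89+21+13+3 = 2584+610+233+89+21+13+2+1 = … (32 more), for 36 in all.

36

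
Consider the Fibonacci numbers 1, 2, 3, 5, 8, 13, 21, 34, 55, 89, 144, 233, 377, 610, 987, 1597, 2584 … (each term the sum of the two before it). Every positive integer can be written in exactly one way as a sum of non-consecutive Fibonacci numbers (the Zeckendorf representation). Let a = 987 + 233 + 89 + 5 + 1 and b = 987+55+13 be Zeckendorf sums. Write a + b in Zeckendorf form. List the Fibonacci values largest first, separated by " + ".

The two numbers are 1315 and 1055, so their sum is 2370.
Greedy algorithm:
subtract 1597 from 2370: 773 remains
subtract 610 from 773: 163 remains
subtract 144 from 163: 19 remains
subtract 13 from 19: 6 remains
subtract 5 from 6: 1 remains
subtract 1 from 1: 0 remains

1597 + 610 + 144 + 13 + 5 + 1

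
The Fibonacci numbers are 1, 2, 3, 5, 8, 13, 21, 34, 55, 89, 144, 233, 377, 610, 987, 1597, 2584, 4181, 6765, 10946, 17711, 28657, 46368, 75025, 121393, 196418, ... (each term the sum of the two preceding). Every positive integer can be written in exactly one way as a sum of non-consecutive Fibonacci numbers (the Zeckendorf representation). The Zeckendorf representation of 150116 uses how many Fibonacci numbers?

5

121393 ≤ 150116 < 196418, so take 121393; remainder 28723
28657 ≤ 28723 < 46368, so take 28657; remainder 66
55 ≤ 66 < 89, so take 55; remainder 11
8 ≤ 11 < 13, so take 8; remainder 3
3 ≤ 3 < 5, so take 3; remainder 0
150116 = 121393 + 28657 + 55 + 8 + 3, which has 5 terms.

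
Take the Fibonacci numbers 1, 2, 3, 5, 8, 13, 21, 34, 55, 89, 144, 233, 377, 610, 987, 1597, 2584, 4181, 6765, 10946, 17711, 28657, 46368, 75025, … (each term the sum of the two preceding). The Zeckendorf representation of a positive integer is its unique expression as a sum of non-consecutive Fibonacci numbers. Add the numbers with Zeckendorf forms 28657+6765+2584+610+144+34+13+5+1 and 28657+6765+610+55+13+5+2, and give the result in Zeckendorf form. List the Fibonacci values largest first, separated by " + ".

The two numbers are 38813 and 36107, so their sum is 74920.
Greedily peel off the largest Fibonacci term at each step:
74920: greatest Fibonacci not exceeding it is 46368, leaving 28552
28552: greatest Fibonacci not exceeding it is 17711, leaving 10841
10841: greatest Fibonacci not exceeding it is 6765, leaving 4076
4076: greatest Fibonacci not exceeding it is 2584, leaving 1492
1492: greatest Fibonacci not exceeding it is 987, leaving 505
505: greatest Fibonacci not exceeding it is 377, leaving 128
128: greatest Fibonacci not exceeding it is 89, leaving 39
39: greatest Fibonacci not exceeding it is 34, leaving 5
5: greatest Fibonacci not exceeding it is 5, leaving 0

46368 + 17711 + 6765 + 2584 + 987 + 377 + 89 + 34 + 5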